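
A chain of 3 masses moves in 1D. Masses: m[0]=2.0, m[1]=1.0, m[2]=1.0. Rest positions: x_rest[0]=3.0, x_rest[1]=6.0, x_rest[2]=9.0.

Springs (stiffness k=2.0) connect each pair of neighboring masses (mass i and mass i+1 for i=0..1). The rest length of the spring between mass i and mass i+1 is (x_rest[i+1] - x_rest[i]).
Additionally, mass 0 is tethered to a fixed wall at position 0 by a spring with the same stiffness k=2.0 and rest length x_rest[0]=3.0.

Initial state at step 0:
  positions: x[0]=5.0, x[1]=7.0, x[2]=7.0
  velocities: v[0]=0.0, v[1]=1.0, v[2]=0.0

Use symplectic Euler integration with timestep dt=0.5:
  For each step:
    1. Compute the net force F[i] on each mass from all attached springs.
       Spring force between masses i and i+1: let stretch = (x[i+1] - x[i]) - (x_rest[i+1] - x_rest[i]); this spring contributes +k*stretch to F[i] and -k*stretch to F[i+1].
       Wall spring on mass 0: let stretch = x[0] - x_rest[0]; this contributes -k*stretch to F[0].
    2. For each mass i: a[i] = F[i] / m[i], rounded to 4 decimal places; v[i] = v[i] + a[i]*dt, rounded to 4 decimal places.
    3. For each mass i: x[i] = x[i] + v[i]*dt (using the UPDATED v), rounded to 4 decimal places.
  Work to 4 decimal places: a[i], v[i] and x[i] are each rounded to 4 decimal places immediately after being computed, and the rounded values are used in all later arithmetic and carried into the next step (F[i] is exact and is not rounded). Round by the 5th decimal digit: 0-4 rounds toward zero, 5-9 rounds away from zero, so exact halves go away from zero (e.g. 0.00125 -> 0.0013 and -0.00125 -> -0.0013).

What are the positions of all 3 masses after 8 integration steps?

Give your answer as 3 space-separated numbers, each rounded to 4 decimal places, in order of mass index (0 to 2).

Answer: 5.2895 5.7001 7.2272

Derivation:
Step 0: x=[5.0000 7.0000 7.0000] v=[0.0000 1.0000 0.0000]
Step 1: x=[4.2500 6.5000 8.5000] v=[-1.5000 -1.0000 3.0000]
Step 2: x=[3.0000 5.8750 10.5000] v=[-2.5000 -1.2500 4.0000]
Step 3: x=[1.7188 6.1250 11.6875] v=[-2.5625 0.5000 2.3750]
Step 4: x=[1.1094 6.9532 11.5938] v=[-1.2188 1.6563 -0.1875]
Step 5: x=[1.6836 7.1798 10.6798] v=[1.1484 0.4531 -1.8281]
Step 6: x=[3.2110 6.4083 9.5158] v=[3.0547 -1.5431 -2.3281]
Step 7: x=[4.7350 5.5919 8.2980] v=[3.0479 -1.6329 -2.4356]
Step 8: x=[5.2895 5.7001 7.2272] v=[1.1089 0.2163 -2.1417]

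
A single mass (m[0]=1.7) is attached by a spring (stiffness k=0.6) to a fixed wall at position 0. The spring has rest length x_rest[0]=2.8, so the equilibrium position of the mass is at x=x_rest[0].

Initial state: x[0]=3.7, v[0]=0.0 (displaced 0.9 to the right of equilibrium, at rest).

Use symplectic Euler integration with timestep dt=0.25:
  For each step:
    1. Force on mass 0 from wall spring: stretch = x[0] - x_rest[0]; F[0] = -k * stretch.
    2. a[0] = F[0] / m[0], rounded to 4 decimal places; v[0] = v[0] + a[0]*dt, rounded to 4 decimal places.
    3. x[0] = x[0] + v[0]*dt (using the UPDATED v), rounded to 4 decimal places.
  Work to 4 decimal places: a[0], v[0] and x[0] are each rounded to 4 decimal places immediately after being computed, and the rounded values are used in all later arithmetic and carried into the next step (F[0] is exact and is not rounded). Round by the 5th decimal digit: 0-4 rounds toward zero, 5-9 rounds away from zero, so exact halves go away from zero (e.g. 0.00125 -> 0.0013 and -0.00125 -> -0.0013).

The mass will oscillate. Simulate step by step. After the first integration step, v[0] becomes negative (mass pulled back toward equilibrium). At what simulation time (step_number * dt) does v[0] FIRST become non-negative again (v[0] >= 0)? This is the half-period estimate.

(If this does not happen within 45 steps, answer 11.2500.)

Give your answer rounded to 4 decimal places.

Answer: 5.5000

Derivation:
Step 0: x=[3.7000] v=[0.0000]
Step 1: x=[3.6802] v=[-0.0794]
Step 2: x=[3.6409] v=[-0.1571]
Step 3: x=[3.5831] v=[-0.2313]
Step 4: x=[3.5080] v=[-0.3004]
Step 5: x=[3.4173] v=[-0.3629]
Step 6: x=[3.3130] v=[-0.4174]
Step 7: x=[3.1973] v=[-0.4627]
Step 8: x=[3.0729] v=[-0.4978]
Step 9: x=[2.9424] v=[-0.5219]
Step 10: x=[2.8088] v=[-0.5345]
Step 11: x=[2.6750] v=[-0.5353]
Step 12: x=[2.5439] v=[-0.5243]
Step 13: x=[2.4185] v=[-0.5017]
Step 14: x=[2.3015] v=[-0.4681]
Step 15: x=[2.1955] v=[-0.4241]
Step 16: x=[2.1028] v=[-0.3708]
Step 17: x=[2.0255] v=[-0.3093]
Step 18: x=[1.9653] v=[-0.2410]
Step 19: x=[1.9235] v=[-0.1674]
Step 20: x=[1.9010] v=[-0.0901]
Step 21: x=[1.8983] v=[-0.0108]
Step 22: x=[1.9155] v=[0.0688]
First v>=0 after going negative at step 22, time=5.5000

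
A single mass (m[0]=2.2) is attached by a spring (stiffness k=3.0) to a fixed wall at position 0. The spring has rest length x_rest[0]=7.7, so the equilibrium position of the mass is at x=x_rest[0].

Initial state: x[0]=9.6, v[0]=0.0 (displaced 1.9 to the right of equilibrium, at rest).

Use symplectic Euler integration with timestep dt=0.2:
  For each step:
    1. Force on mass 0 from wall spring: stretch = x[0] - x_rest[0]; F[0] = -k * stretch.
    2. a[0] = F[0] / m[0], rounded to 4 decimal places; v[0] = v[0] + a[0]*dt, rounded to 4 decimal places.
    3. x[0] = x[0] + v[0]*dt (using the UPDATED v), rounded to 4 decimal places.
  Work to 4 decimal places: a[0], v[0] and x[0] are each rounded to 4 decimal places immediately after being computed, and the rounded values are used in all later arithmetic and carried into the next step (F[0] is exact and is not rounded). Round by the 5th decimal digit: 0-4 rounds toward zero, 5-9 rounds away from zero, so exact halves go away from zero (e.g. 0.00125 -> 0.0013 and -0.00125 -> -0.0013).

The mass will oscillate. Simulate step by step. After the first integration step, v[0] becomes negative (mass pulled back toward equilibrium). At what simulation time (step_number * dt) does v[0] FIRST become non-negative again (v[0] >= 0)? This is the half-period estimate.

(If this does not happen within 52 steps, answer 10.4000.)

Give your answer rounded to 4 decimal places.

Answer: 2.8000

Derivation:
Step 0: x=[9.6000] v=[0.0000]
Step 1: x=[9.4964] v=[-0.5182]
Step 2: x=[9.2948] v=[-1.0081]
Step 3: x=[9.0062] v=[-1.4430]
Step 4: x=[8.6464] v=[-1.7992]
Step 5: x=[8.2349] v=[-2.0573]
Step 6: x=[7.7943] v=[-2.2032]
Step 7: x=[7.3485] v=[-2.2289]
Step 8: x=[6.9219] v=[-2.1330]
Step 9: x=[6.5377] v=[-1.9208]
Step 10: x=[6.2169] v=[-1.6038]
Step 11: x=[5.9770] v=[-1.1993]
Step 12: x=[5.8311] v=[-0.7294]
Step 13: x=[5.7872] v=[-0.2197]
Step 14: x=[5.8476] v=[0.3020]
First v>=0 after going negative at step 14, time=2.8000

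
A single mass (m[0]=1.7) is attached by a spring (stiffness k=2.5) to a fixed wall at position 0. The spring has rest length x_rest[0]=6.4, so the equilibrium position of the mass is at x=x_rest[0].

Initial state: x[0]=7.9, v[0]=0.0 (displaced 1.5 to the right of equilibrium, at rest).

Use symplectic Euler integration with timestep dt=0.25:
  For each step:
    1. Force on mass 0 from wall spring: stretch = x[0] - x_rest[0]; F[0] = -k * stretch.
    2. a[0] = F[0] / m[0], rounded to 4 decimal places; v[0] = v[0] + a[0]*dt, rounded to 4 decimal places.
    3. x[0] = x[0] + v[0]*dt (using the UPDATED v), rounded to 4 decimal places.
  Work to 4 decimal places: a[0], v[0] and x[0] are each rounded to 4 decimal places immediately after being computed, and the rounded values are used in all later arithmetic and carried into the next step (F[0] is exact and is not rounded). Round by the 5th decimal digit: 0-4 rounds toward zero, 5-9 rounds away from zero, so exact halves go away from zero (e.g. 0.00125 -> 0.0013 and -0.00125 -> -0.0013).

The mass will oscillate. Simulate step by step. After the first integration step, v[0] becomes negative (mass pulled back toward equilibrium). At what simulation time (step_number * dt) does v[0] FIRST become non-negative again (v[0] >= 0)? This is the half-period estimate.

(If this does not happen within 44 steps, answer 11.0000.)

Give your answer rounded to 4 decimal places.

Answer: 2.7500

Derivation:
Step 0: x=[7.9000] v=[0.0000]
Step 1: x=[7.7621] v=[-0.5515]
Step 2: x=[7.4990] v=[-1.0523]
Step 3: x=[7.1349] v=[-1.4564]
Step 4: x=[6.7033] v=[-1.7266]
Step 5: x=[6.2438] v=[-1.8381]
Step 6: x=[5.7986] v=[-1.7807]
Step 7: x=[5.4087] v=[-1.5596]
Step 8: x=[5.1099] v=[-1.1952]
Step 9: x=[4.9297] v=[-0.7209]
Step 10: x=[4.8846] v=[-0.1804]
Step 11: x=[4.9788] v=[0.3767]
First v>=0 after going negative at step 11, time=2.7500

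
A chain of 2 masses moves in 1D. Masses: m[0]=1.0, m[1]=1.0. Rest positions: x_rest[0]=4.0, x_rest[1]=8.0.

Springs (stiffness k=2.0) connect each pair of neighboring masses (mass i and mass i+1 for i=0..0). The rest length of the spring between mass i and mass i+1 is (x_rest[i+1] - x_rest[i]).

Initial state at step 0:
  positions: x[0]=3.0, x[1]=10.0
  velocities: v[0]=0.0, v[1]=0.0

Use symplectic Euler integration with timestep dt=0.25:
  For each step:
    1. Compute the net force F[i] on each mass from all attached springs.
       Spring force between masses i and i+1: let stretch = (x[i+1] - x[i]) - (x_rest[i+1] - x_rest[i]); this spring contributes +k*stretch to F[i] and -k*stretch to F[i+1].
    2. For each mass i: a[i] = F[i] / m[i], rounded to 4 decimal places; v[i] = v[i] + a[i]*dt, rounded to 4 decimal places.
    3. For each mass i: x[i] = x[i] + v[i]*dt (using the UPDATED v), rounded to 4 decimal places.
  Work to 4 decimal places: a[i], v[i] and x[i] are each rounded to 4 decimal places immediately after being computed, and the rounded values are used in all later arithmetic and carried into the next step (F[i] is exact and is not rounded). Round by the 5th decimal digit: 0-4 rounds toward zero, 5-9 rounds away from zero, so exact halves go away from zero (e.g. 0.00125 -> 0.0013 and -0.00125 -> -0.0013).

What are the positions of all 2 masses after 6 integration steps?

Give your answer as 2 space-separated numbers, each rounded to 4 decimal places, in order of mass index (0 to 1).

Answer: 6.0335 6.9667

Derivation:
Step 0: x=[3.0000 10.0000] v=[0.0000 0.0000]
Step 1: x=[3.3750 9.6250] v=[1.5000 -1.5000]
Step 2: x=[4.0313 8.9688] v=[2.6250 -2.6250]
Step 3: x=[4.8048 8.1954] v=[3.0938 -3.0938]
Step 4: x=[5.5021 7.4981] v=[2.7891 -2.7891]
Step 5: x=[5.9489 7.0513] v=[1.7871 -1.7871]
Step 6: x=[6.0335 6.9667] v=[0.3383 -0.3383]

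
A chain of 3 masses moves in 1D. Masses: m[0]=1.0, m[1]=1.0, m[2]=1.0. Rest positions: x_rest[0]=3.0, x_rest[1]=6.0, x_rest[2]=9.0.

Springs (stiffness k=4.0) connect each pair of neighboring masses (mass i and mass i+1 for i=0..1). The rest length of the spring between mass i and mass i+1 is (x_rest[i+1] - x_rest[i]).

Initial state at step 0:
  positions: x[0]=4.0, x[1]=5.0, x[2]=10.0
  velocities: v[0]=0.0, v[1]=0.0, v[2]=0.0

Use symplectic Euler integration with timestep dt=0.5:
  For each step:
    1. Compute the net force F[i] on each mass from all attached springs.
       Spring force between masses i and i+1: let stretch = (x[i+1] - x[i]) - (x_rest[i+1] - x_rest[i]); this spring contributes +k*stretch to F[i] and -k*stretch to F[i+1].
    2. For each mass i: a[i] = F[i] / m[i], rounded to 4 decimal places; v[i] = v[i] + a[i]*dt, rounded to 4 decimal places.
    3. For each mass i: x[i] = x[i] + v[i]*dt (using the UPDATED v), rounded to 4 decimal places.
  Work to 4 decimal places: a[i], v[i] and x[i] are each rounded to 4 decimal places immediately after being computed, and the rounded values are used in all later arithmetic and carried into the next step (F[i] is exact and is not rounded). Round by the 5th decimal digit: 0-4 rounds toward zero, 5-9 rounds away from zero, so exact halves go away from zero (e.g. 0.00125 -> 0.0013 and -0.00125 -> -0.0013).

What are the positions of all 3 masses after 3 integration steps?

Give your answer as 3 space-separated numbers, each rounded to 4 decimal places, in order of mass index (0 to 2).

Answer: 4.0000 5.0000 10.0000

Derivation:
Step 0: x=[4.0000 5.0000 10.0000] v=[0.0000 0.0000 0.0000]
Step 1: x=[2.0000 9.0000 8.0000] v=[-4.0000 8.0000 -4.0000]
Step 2: x=[4.0000 5.0000 10.0000] v=[4.0000 -8.0000 4.0000]
Step 3: x=[4.0000 5.0000 10.0000] v=[0.0000 0.0000 0.0000]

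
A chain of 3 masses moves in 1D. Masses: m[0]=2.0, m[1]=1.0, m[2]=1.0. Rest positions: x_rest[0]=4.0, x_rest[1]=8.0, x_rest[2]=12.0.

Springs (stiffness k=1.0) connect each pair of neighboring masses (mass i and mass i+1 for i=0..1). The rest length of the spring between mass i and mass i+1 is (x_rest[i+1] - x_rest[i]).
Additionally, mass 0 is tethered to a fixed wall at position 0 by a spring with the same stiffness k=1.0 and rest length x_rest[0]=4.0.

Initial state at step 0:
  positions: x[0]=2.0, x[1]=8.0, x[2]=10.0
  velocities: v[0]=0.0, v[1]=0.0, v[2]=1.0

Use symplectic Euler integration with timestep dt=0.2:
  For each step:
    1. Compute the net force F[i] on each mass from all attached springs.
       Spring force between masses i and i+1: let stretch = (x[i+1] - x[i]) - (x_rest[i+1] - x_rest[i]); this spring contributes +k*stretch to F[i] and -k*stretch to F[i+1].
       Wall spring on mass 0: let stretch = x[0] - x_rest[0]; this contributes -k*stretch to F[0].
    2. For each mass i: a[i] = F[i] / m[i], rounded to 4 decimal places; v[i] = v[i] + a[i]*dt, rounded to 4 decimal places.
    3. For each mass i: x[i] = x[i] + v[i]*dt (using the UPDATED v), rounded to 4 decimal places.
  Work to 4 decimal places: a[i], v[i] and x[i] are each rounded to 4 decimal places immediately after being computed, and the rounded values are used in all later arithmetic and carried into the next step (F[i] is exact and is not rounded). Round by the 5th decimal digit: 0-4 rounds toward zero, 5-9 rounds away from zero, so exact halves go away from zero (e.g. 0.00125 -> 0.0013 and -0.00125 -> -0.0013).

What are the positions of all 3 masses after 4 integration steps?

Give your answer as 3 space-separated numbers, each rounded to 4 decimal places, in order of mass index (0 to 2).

Answer: 2.7093 6.7474 11.3877

Derivation:
Step 0: x=[2.0000 8.0000 10.0000] v=[0.0000 0.0000 1.0000]
Step 1: x=[2.0800 7.8400 10.2800] v=[0.4000 -0.8000 1.4000]
Step 2: x=[2.2336 7.5472 10.6224] v=[0.7680 -1.4640 1.7120]
Step 3: x=[2.4488 7.1649 11.0018] v=[1.0760 -1.9117 1.8970]
Step 4: x=[2.7093 6.7474 11.3877] v=[1.3027 -2.0875 1.9296]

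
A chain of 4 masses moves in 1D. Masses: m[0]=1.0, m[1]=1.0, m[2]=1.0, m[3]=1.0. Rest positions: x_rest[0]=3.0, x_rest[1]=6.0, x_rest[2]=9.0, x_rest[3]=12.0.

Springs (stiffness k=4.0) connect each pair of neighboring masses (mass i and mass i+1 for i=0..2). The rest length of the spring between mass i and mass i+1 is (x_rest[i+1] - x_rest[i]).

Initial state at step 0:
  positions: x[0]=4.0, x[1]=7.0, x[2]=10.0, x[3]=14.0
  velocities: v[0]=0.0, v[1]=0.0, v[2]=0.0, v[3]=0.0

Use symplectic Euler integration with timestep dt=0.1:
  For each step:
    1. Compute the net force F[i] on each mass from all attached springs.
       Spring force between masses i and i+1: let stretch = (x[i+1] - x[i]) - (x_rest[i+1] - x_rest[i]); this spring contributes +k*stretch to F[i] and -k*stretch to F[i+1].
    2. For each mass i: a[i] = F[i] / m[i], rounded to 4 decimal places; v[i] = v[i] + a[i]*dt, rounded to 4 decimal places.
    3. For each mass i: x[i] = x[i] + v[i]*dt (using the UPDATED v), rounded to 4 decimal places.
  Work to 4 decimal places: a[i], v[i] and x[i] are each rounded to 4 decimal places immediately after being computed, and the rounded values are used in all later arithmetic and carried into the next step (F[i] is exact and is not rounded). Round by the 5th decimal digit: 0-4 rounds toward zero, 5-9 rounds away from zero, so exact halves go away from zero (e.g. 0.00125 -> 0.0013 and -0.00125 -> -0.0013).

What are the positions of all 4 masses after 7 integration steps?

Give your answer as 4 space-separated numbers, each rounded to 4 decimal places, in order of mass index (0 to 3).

Step 0: x=[4.0000 7.0000 10.0000 14.0000] v=[0.0000 0.0000 0.0000 0.0000]
Step 1: x=[4.0000 7.0000 10.0400 13.9600] v=[0.0000 0.0000 0.4000 -0.4000]
Step 2: x=[4.0000 7.0016 10.1152 13.8832] v=[0.0000 0.0160 0.7520 -0.7680]
Step 3: x=[4.0001 7.0077 10.2166 13.7757] v=[0.0006 0.0608 1.0138 -1.0752]
Step 4: x=[4.0005 7.0218 10.3320 13.6458] v=[0.0036 0.1413 1.1539 -1.2988]
Step 5: x=[4.0017 7.0475 10.4475 13.5034] v=[0.0121 0.2569 1.1553 -1.4243]
Step 6: x=[4.0047 7.0874 10.5493 13.3587] v=[0.0304 0.3986 1.0177 -1.4467]
Step 7: x=[4.0111 7.1424 10.6250 13.2217] v=[0.0635 0.5503 0.7567 -1.3705]

Answer: 4.0111 7.1424 10.6250 13.2217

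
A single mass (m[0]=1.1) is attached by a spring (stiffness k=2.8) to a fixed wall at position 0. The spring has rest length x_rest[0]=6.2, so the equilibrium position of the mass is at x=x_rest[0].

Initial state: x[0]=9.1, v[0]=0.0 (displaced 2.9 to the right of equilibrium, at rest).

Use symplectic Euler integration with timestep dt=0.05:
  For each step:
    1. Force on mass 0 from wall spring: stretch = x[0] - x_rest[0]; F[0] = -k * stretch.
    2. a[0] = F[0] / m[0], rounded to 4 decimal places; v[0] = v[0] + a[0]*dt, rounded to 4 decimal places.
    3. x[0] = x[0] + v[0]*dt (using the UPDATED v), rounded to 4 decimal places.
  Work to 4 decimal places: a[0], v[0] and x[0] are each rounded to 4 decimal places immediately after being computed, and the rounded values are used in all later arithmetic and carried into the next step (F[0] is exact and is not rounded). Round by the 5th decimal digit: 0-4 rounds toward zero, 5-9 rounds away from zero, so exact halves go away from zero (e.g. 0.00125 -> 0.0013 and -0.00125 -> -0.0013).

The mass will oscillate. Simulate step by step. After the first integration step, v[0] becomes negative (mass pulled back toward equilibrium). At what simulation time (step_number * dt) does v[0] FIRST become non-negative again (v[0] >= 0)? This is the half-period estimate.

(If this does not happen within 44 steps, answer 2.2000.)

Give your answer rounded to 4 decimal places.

Step 0: x=[9.1000] v=[0.0000]
Step 1: x=[9.0815] v=[-0.3691]
Step 2: x=[9.0447] v=[-0.7358]
Step 3: x=[8.9898] v=[-1.0979]
Step 4: x=[8.9172] v=[-1.4530]
Step 5: x=[8.8273] v=[-1.7988]
Step 6: x=[8.7206] v=[-2.1332]
Step 7: x=[8.5979] v=[-2.4540]
Step 8: x=[8.4599] v=[-2.7592]
Step 9: x=[8.3076] v=[-3.0468]
Step 10: x=[8.1419] v=[-3.3150]
Step 11: x=[7.9638] v=[-3.5622]
Step 12: x=[7.7745] v=[-3.7867]
Step 13: x=[7.5751] v=[-3.9871]
Step 14: x=[7.3670] v=[-4.1621]
Step 15: x=[7.1515] v=[-4.3106]
Step 16: x=[6.9299] v=[-4.4317]
Step 17: x=[6.7037] v=[-4.5246]
Step 18: x=[6.4743] v=[-4.5887]
Step 19: x=[6.2431] v=[-4.6236]
Step 20: x=[6.0116] v=[-4.6291]
Step 21: x=[5.7813] v=[-4.6051]
Step 22: x=[5.5537] v=[-4.5518]
Step 23: x=[5.3302] v=[-4.4695]
Step 24: x=[5.1123] v=[-4.3588]
Step 25: x=[4.9013] v=[-4.2204]
Step 26: x=[4.6985] v=[-4.0551]
Step 27: x=[4.5053] v=[-3.8640]
Step 28: x=[4.3229] v=[-3.6483]
Step 29: x=[4.1524] v=[-3.4094]
Step 30: x=[3.9950] v=[-3.1488]
Step 31: x=[3.8516] v=[-2.8682]
Step 32: x=[3.7231] v=[-2.5693]
Step 33: x=[3.6104] v=[-2.2541]
Step 34: x=[3.5142] v=[-1.9245]
Step 35: x=[3.4351] v=[-1.5827]
Step 36: x=[3.3736] v=[-1.2308]
Step 37: x=[3.3300] v=[-0.8711]
Step 38: x=[3.3047] v=[-0.5058]
Step 39: x=[3.2978] v=[-0.1373]
Step 40: x=[3.3094] v=[0.2321]
First v>=0 after going negative at step 40, time=2.0000

Answer: 2.0000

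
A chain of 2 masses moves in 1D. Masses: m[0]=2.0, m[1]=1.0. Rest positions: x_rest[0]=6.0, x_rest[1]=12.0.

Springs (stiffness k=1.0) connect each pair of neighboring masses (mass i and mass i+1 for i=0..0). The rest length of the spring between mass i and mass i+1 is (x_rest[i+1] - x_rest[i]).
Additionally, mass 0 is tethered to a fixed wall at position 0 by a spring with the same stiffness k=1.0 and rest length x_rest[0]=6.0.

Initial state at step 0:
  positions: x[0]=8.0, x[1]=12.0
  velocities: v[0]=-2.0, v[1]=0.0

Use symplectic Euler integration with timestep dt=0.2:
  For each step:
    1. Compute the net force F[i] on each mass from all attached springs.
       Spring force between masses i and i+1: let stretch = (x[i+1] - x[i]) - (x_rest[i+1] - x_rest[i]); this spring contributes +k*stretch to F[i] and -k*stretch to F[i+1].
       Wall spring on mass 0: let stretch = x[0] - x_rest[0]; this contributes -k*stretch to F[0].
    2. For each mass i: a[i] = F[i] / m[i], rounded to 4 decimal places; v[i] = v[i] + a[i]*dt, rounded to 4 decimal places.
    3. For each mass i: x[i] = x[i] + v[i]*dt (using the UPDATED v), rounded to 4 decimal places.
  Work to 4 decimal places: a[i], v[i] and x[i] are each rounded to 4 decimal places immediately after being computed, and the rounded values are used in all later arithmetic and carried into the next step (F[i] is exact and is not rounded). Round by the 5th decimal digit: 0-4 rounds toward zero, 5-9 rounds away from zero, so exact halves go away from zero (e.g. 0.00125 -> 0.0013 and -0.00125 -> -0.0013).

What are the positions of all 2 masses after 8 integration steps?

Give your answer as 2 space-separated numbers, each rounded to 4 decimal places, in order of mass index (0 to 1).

Step 0: x=[8.0000 12.0000] v=[-2.0000 0.0000]
Step 1: x=[7.5200 12.0800] v=[-2.4000 0.4000]
Step 2: x=[6.9808 12.2176] v=[-2.6960 0.6880]
Step 3: x=[6.4067 12.3857] v=[-2.8704 0.8406]
Step 4: x=[5.8241 12.5547] v=[-2.9132 0.8448]
Step 5: x=[5.2596 12.6944] v=[-2.8225 0.6987]
Step 6: x=[4.7386 12.7767] v=[-2.6050 0.4117]
Step 7: x=[4.2836 12.7775] v=[-2.2750 0.0041]
Step 8: x=[3.9128 12.6786] v=[-1.8540 -0.4947]

Answer: 3.9128 12.6786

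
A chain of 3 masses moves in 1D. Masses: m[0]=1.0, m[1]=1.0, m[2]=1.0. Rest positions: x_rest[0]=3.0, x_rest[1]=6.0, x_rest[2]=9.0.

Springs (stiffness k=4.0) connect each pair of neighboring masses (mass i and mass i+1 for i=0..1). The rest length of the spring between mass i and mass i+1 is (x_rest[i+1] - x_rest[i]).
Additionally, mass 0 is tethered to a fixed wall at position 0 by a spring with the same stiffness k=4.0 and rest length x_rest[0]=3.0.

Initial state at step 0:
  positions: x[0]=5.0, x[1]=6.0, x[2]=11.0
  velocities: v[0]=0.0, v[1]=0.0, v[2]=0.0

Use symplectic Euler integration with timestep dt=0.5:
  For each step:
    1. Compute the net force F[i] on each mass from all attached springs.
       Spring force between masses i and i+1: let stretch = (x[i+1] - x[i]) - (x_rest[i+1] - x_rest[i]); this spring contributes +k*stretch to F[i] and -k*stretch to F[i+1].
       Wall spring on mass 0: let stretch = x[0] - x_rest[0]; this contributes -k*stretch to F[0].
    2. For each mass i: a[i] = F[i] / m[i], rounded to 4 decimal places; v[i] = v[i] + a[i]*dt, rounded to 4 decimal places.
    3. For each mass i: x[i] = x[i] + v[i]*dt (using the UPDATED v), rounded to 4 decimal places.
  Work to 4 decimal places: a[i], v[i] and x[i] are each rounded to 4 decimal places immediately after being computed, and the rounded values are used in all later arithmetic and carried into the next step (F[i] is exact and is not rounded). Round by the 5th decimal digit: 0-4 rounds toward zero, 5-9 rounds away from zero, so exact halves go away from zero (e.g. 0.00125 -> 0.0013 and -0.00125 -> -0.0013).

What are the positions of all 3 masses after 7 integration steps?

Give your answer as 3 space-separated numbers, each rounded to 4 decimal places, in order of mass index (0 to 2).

Answer: 1.0000 6.0000 7.0000

Derivation:
Step 0: x=[5.0000 6.0000 11.0000] v=[0.0000 0.0000 0.0000]
Step 1: x=[1.0000 10.0000 9.0000] v=[-8.0000 8.0000 -4.0000]
Step 2: x=[5.0000 4.0000 11.0000] v=[8.0000 -12.0000 4.0000]
Step 3: x=[3.0000 6.0000 9.0000] v=[-4.0000 4.0000 -4.0000]
Step 4: x=[1.0000 8.0000 7.0000] v=[-4.0000 4.0000 -4.0000]
Step 5: x=[5.0000 2.0000 9.0000] v=[8.0000 -12.0000 4.0000]
Step 6: x=[1.0000 6.0000 7.0000] v=[-8.0000 8.0000 -4.0000]
Step 7: x=[1.0000 6.0000 7.0000] v=[0.0000 0.0000 0.0000]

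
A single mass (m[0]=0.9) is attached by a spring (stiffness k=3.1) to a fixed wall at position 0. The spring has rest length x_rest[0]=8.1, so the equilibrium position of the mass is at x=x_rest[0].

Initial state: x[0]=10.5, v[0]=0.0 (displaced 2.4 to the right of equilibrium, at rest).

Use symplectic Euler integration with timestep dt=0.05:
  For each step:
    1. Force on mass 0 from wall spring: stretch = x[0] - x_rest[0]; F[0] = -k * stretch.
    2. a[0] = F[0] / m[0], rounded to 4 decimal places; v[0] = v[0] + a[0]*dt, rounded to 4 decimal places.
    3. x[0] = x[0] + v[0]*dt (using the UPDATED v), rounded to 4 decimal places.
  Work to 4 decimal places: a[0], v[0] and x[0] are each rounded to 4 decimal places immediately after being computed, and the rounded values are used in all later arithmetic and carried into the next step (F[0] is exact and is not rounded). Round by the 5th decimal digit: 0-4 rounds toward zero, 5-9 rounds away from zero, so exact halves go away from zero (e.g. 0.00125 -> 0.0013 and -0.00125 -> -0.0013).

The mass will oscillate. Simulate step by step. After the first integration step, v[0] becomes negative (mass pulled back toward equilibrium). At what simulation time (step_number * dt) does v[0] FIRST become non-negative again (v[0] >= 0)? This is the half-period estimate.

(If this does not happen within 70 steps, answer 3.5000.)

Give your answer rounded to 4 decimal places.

Answer: 1.7000

Derivation:
Step 0: x=[10.5000] v=[0.0000]
Step 1: x=[10.4793] v=[-0.4133]
Step 2: x=[10.4381] v=[-0.8231]
Step 3: x=[10.3768] v=[-1.2258]
Step 4: x=[10.2959] v=[-1.6179]
Step 5: x=[10.1961] v=[-1.9961]
Step 6: x=[10.0782] v=[-2.3571]
Step 7: x=[9.9433] v=[-2.6978]
Step 8: x=[9.7925] v=[-3.0153]
Step 9: x=[9.6272] v=[-3.3068]
Step 10: x=[9.4487] v=[-3.5698]
Step 11: x=[9.2586] v=[-3.8021]
Step 12: x=[9.0585] v=[-4.0016]
Step 13: x=[8.8502] v=[-4.1667]
Step 14: x=[8.6354] v=[-4.2959]
Step 15: x=[8.4160] v=[-4.3881]
Step 16: x=[8.1939] v=[-4.4425]
Step 17: x=[7.9710] v=[-4.4587]
Step 18: x=[7.7492] v=[-4.4365]
Step 19: x=[7.5304] v=[-4.3761]
Step 20: x=[7.3165] v=[-4.2780]
Step 21: x=[7.1093] v=[-4.1431]
Step 22: x=[6.9107] v=[-3.9725]
Step 23: x=[6.7223] v=[-3.7677]
Step 24: x=[6.5458] v=[-3.5304]
Step 25: x=[6.3827] v=[-3.2627]
Step 26: x=[6.2344] v=[-2.9669]
Step 27: x=[6.1021] v=[-2.6456]
Step 28: x=[5.9870] v=[-2.3015]
Step 29: x=[5.8901] v=[-1.9376]
Step 30: x=[5.8123] v=[-1.5570]
Step 31: x=[5.7542] v=[-1.1630]
Step 32: x=[5.7163] v=[-0.7590]
Step 33: x=[5.6989] v=[-0.3485]
Step 34: x=[5.7022] v=[0.0650]
First v>=0 after going negative at step 34, time=1.7000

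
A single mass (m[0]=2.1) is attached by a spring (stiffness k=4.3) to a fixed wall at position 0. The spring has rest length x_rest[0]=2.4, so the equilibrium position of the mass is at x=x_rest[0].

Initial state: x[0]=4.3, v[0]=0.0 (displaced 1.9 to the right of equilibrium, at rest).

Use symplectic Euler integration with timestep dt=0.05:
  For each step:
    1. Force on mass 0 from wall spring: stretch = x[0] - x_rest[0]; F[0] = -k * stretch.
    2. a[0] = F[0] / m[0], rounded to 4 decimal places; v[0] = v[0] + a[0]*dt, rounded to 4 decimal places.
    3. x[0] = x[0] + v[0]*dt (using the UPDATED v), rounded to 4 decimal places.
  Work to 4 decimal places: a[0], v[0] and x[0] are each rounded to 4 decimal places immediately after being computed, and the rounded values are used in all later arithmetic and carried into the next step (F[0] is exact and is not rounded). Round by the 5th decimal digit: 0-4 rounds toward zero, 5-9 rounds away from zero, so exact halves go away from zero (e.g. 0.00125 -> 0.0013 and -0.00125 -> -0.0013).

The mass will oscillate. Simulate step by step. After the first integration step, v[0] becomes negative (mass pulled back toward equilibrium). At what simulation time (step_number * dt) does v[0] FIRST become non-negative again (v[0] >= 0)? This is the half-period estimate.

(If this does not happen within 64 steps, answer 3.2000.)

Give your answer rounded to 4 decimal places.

Answer: 2.2000

Derivation:
Step 0: x=[4.3000] v=[0.0000]
Step 1: x=[4.2903] v=[-0.1945]
Step 2: x=[4.2709] v=[-0.3880]
Step 3: x=[4.2419] v=[-0.5795]
Step 4: x=[4.2035] v=[-0.7681]
Step 5: x=[4.1559] v=[-0.9527]
Step 6: x=[4.0993] v=[-1.1325]
Step 7: x=[4.0340] v=[-1.3065]
Step 8: x=[3.9603] v=[-1.4738]
Step 9: x=[3.8786] v=[-1.6335]
Step 10: x=[3.7894] v=[-1.7849]
Step 11: x=[3.6930] v=[-1.9272]
Step 12: x=[3.5900] v=[-2.0596]
Step 13: x=[3.4809] v=[-2.1814]
Step 14: x=[3.3663] v=[-2.2921]
Step 15: x=[3.2468] v=[-2.3910]
Step 16: x=[3.1229] v=[-2.4777]
Step 17: x=[2.9953] v=[-2.5517]
Step 18: x=[2.8647] v=[-2.6126]
Step 19: x=[2.7317] v=[-2.6602]
Step 20: x=[2.5970] v=[-2.6942]
Step 21: x=[2.4613] v=[-2.7144]
Step 22: x=[2.3253] v=[-2.7207]
Step 23: x=[2.1896] v=[-2.7131]
Step 24: x=[2.0550] v=[-2.6916]
Step 25: x=[1.9222] v=[-2.6563]
Step 26: x=[1.7918] v=[-2.6074]
Step 27: x=[1.6645] v=[-2.5451]
Step 28: x=[1.5410] v=[-2.4698]
Step 29: x=[1.4219] v=[-2.3819]
Step 30: x=[1.3078] v=[-2.2818]
Step 31: x=[1.1993] v=[-2.1700]
Step 32: x=[1.0969] v=[-2.0471]
Step 33: x=[1.0012] v=[-1.9137]
Step 34: x=[0.9127] v=[-1.7705]
Step 35: x=[0.8318] v=[-1.6182]
Step 36: x=[0.7589] v=[-1.4576]
Step 37: x=[0.6944] v=[-1.2896]
Step 38: x=[0.6387] v=[-1.1150]
Step 39: x=[0.5920] v=[-0.9347]
Step 40: x=[0.5545] v=[-0.7496]
Step 41: x=[0.5265] v=[-0.5607]
Step 42: x=[0.5081] v=[-0.3689]
Step 43: x=[0.4993] v=[-0.1752]
Step 44: x=[0.5003] v=[0.0194]
First v>=0 after going negative at step 44, time=2.2000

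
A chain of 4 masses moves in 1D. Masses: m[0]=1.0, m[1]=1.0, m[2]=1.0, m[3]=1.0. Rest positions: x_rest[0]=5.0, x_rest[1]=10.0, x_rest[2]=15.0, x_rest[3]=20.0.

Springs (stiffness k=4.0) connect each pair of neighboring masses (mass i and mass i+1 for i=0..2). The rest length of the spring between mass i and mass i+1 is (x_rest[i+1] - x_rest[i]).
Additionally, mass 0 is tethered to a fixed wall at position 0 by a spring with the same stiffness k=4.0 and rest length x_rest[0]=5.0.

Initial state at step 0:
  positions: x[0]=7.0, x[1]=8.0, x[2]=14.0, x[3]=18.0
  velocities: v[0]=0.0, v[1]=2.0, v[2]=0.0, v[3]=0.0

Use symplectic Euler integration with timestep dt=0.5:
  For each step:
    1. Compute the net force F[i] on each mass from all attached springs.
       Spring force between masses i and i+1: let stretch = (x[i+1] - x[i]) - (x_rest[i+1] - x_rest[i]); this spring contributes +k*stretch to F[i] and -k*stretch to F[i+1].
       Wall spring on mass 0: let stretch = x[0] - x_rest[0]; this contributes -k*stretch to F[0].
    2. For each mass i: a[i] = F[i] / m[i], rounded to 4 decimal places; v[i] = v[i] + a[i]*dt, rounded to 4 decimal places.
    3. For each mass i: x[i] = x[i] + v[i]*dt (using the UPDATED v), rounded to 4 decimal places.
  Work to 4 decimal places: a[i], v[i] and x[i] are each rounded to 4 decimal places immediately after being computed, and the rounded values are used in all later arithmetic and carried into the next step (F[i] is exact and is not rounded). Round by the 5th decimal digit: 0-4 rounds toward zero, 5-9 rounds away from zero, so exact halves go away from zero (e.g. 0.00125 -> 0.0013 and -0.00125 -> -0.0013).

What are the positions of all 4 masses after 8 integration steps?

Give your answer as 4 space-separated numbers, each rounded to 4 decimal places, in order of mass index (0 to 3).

Step 0: x=[7.0000 8.0000 14.0000 18.0000] v=[0.0000 2.0000 0.0000 0.0000]
Step 1: x=[1.0000 14.0000 12.0000 19.0000] v=[-12.0000 12.0000 -4.0000 2.0000]
Step 2: x=[7.0000 5.0000 19.0000 18.0000] v=[12.0000 -18.0000 14.0000 -2.0000]
Step 3: x=[4.0000 12.0000 11.0000 23.0000] v=[-6.0000 14.0000 -16.0000 10.0000]
Step 4: x=[5.0000 10.0000 16.0000 21.0000] v=[2.0000 -4.0000 10.0000 -4.0000]
Step 5: x=[6.0000 9.0000 20.0000 19.0000] v=[2.0000 -2.0000 8.0000 -4.0000]
Step 6: x=[4.0000 16.0000 12.0000 23.0000] v=[-4.0000 14.0000 -16.0000 8.0000]
Step 7: x=[10.0000 7.0000 19.0000 21.0000] v=[12.0000 -18.0000 14.0000 -4.0000]
Step 8: x=[3.0000 13.0000 16.0000 22.0000] v=[-14.0000 12.0000 -6.0000 2.0000]

Answer: 3.0000 13.0000 16.0000 22.0000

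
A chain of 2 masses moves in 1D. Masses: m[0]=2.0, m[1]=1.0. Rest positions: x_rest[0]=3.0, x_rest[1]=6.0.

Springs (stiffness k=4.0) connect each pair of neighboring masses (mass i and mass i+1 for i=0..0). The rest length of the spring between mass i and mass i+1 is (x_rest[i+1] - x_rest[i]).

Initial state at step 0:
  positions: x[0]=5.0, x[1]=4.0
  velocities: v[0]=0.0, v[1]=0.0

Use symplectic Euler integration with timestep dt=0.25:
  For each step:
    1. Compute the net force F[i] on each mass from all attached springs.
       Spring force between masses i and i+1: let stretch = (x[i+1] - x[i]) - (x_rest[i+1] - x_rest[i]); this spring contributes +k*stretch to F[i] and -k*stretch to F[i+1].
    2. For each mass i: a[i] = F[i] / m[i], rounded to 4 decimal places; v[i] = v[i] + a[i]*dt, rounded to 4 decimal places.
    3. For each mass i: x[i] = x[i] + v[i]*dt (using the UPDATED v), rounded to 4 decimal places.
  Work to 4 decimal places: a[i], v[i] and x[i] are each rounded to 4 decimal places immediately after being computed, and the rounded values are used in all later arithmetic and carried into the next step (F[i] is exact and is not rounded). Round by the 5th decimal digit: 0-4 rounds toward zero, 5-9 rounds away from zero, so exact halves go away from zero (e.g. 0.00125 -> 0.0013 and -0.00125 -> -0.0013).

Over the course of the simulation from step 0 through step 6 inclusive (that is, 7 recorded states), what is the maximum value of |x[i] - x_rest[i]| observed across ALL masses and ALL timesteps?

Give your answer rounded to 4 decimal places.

Step 0: x=[5.0000 4.0000] v=[0.0000 0.0000]
Step 1: x=[4.5000 5.0000] v=[-2.0000 4.0000]
Step 2: x=[3.6875 6.6250] v=[-3.2500 6.5000]
Step 3: x=[2.8672 8.2656] v=[-3.2813 6.5625]
Step 4: x=[2.3467 9.3066] v=[-2.0821 4.1641]
Step 5: x=[2.3212 9.3577] v=[-0.1022 0.2042]
Step 6: x=[2.8002 8.3996] v=[1.9161 -3.8323]
Max displacement = 3.3577

Answer: 3.3577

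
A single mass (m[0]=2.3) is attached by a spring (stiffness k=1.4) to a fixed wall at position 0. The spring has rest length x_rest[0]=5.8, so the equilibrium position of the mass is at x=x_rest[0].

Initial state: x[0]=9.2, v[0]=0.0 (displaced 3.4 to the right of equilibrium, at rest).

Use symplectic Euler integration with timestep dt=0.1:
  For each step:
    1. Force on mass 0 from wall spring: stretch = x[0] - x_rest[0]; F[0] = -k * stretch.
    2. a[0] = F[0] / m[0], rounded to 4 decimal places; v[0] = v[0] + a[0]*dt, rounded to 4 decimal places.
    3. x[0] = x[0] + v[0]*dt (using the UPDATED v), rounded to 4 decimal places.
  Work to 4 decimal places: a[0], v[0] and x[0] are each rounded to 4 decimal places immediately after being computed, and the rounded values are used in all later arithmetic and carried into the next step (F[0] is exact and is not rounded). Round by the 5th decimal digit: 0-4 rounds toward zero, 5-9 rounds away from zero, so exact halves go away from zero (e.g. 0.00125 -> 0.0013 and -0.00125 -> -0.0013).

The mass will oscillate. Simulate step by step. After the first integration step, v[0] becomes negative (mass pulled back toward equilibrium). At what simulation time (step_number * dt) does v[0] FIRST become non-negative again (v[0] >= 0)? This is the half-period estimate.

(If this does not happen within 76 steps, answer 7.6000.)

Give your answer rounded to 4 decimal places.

Answer: 4.1000

Derivation:
Step 0: x=[9.2000] v=[0.0000]
Step 1: x=[9.1793] v=[-0.2070]
Step 2: x=[9.1380] v=[-0.4127]
Step 3: x=[9.0764] v=[-0.6159]
Step 4: x=[8.9949] v=[-0.8153]
Step 5: x=[8.8939] v=[-1.0098]
Step 6: x=[8.7741] v=[-1.1981]
Step 7: x=[8.6362] v=[-1.3791]
Step 8: x=[8.4810] v=[-1.5517]
Step 9: x=[8.3095] v=[-1.7149]
Step 10: x=[8.1227] v=[-1.8677]
Step 11: x=[7.9218] v=[-2.0091]
Step 12: x=[7.7080] v=[-2.1383]
Step 13: x=[7.4826] v=[-2.2544]
Step 14: x=[7.2469] v=[-2.3568]
Step 15: x=[7.0024] v=[-2.4449]
Step 16: x=[6.7506] v=[-2.5181]
Step 17: x=[6.4930] v=[-2.5760]
Step 18: x=[6.2312] v=[-2.6182]
Step 19: x=[5.9668] v=[-2.6445]
Step 20: x=[5.7013] v=[-2.6547]
Step 21: x=[5.4364] v=[-2.6487]
Step 22: x=[5.1737] v=[-2.6266]
Step 23: x=[4.9149] v=[-2.5885]
Step 24: x=[4.6614] v=[-2.5346]
Step 25: x=[4.4149] v=[-2.4653]
Step 26: x=[4.1768] v=[-2.3810]
Step 27: x=[3.9486] v=[-2.2822]
Step 28: x=[3.7317] v=[-2.1695]
Step 29: x=[3.5273] v=[-2.0436]
Step 30: x=[3.3368] v=[-1.9053]
Step 31: x=[3.1613] v=[-1.7554]
Step 32: x=[3.0018] v=[-1.5948]
Step 33: x=[2.8594] v=[-1.4245]
Step 34: x=[2.7349] v=[-1.2455]
Step 35: x=[2.6290] v=[-1.0589]
Step 36: x=[2.5424] v=[-0.8659]
Step 37: x=[2.4756] v=[-0.6676]
Step 38: x=[2.4291] v=[-0.4653]
Step 39: x=[2.4031] v=[-0.2601]
Step 40: x=[2.3978] v=[-0.0533]
Step 41: x=[2.4132] v=[0.1538]
First v>=0 after going negative at step 41, time=4.1000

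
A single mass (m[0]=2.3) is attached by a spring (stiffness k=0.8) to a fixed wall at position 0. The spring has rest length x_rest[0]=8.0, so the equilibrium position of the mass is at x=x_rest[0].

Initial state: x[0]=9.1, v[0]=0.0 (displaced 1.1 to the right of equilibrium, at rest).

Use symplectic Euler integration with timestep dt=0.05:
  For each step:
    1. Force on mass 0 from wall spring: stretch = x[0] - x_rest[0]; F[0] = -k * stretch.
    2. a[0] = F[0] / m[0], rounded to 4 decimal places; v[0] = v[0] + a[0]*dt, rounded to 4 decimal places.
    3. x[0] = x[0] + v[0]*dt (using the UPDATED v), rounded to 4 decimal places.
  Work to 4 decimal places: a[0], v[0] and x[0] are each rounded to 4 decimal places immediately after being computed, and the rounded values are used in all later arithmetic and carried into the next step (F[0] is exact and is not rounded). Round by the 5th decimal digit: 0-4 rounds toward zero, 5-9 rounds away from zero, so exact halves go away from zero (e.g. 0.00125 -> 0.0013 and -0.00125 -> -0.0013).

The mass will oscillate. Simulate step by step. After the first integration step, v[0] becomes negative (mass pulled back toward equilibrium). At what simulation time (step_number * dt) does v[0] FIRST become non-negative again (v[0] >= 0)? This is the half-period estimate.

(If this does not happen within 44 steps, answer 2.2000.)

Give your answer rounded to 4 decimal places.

Step 0: x=[9.1000] v=[0.0000]
Step 1: x=[9.0990] v=[-0.0191]
Step 2: x=[9.0971] v=[-0.0382]
Step 3: x=[9.0942] v=[-0.0573]
Step 4: x=[9.0904] v=[-0.0763]
Step 5: x=[9.0856] v=[-0.0953]
Step 6: x=[9.0799] v=[-0.1142]
Step 7: x=[9.0733] v=[-0.1330]
Step 8: x=[9.0657] v=[-0.1517]
Step 9: x=[9.0572] v=[-0.1702]
Step 10: x=[9.0478] v=[-0.1886]
Step 11: x=[9.0375] v=[-0.2068]
Step 12: x=[9.0263] v=[-0.2248]
Step 13: x=[9.0142] v=[-0.2427]
Step 14: x=[9.0012] v=[-0.2603]
Step 15: x=[8.9873] v=[-0.2777]
Step 16: x=[8.9726] v=[-0.2949]
Step 17: x=[8.9570] v=[-0.3118]
Step 18: x=[8.9406] v=[-0.3284]
Step 19: x=[8.9234] v=[-0.3448]
Step 20: x=[8.9054] v=[-0.3609]
Step 21: x=[8.8866] v=[-0.3766]
Step 22: x=[8.8670] v=[-0.3920]
Step 23: x=[8.8466] v=[-0.4071]
Step 24: x=[8.8255] v=[-0.4218]
Step 25: x=[8.8037] v=[-0.4362]
Step 26: x=[8.7812] v=[-0.4502]
Step 27: x=[8.7580] v=[-0.4638]
Step 28: x=[8.7342] v=[-0.4770]
Step 29: x=[8.7097] v=[-0.4898]
Step 30: x=[8.6846] v=[-0.5021]
Step 31: x=[8.6589] v=[-0.5140]
Step 32: x=[8.6326] v=[-0.5255]
Step 33: x=[8.6058] v=[-0.5365]
Step 34: x=[8.5785] v=[-0.5470]
Step 35: x=[8.5506] v=[-0.5571]
Step 36: x=[8.5223] v=[-0.5667]
Step 37: x=[8.4935] v=[-0.5758]
Step 38: x=[8.4643] v=[-0.5844]
Step 39: x=[8.4347] v=[-0.5925]
Step 40: x=[8.4047] v=[-0.6001]
Step 41: x=[8.3743] v=[-0.6071]
Step 42: x=[8.3436] v=[-0.6136]
Step 43: x=[8.3126] v=[-0.6196]
Step 44: x=[8.2814] v=[-0.6250]
v[0] did not become non-negative within 44 steps; using fallback time=2.2000

Answer: 2.2000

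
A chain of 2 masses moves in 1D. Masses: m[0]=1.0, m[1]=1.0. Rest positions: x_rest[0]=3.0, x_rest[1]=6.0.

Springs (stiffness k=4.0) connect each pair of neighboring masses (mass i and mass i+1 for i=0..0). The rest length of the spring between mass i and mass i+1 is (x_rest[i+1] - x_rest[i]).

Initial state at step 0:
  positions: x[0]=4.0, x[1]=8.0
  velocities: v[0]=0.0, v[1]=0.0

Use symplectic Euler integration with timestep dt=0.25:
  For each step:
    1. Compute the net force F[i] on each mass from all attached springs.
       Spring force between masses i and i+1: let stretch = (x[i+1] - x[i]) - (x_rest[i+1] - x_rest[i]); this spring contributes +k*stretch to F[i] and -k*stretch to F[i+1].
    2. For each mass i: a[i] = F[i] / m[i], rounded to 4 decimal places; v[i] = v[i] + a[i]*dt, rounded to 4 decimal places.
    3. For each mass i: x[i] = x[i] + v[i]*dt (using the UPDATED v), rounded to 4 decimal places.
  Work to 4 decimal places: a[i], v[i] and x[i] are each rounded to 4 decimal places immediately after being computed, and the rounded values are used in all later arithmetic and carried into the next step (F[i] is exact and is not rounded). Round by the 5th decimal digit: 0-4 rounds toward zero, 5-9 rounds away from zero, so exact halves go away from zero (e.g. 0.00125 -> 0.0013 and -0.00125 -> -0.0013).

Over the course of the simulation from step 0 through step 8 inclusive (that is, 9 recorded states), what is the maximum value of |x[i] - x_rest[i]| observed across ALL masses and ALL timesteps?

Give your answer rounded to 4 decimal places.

Answer: 2.0313

Derivation:
Step 0: x=[4.0000 8.0000] v=[0.0000 0.0000]
Step 1: x=[4.2500 7.7500] v=[1.0000 -1.0000]
Step 2: x=[4.6250 7.3750] v=[1.5000 -1.5000]
Step 3: x=[4.9375 7.0625] v=[1.2500 -1.2500]
Step 4: x=[5.0313 6.9688] v=[0.3750 -0.3750]
Step 5: x=[4.8594 7.1407] v=[-0.6875 0.6875]
Step 6: x=[4.5079 7.4923] v=[-1.4062 1.4062]
Step 7: x=[4.1525 7.8478] v=[-1.4218 1.4218]
Step 8: x=[3.9709 8.0294] v=[-0.7265 0.7265]
Max displacement = 2.0313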